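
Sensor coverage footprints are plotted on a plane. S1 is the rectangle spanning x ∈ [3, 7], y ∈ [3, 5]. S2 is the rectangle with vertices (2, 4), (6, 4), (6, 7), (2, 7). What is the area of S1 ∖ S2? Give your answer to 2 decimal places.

5.00

|S1∩S2|: x∈[3,6], y∈[4,5] → 3·1 = 3.
|S1| = 8.
|S1 ∖ S2| = |S1| − |S1∩S2| = 8 − 3 = 5.00.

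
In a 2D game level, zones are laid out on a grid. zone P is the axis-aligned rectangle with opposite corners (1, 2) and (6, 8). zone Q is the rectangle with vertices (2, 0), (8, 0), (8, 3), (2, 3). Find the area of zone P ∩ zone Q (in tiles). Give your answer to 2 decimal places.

|zone P∩zone Q|: x∈[2,6], y∈[2,3] → 4·1 = 4.

4.00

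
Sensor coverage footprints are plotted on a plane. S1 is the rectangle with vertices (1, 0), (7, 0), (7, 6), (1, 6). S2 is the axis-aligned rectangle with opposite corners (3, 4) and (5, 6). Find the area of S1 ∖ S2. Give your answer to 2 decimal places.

32.00

|S1∩S2|: x∈[3,5], y∈[4,6] → 2·2 = 4.
|S1| = 36.
|S1 ∖ S2| = |S1| − |S1∩S2| = 36 − 4 = 32.00.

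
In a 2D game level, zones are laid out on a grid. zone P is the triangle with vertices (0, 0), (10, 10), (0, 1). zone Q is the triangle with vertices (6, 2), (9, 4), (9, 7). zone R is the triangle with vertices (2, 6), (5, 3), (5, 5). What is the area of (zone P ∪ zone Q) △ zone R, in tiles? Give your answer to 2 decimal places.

|zone P ∪ zone Q| = 9.5.
|(zone P ∪ zone Q) ∩ zone R| = 0.5434.
|(zone P ∪ zone Q) △ zone R| = 9.5 + 3 − 1.0868 = 11.41.

11.41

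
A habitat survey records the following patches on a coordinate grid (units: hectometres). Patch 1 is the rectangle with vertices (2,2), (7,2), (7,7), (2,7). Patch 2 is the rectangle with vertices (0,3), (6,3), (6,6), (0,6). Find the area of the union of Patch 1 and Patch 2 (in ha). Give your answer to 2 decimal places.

By inclusion–exclusion:
Individual areas: |Patch 1| = 25, |Patch 2| = 18.
|Patch 1∩Patch 2|: x∈[2,6], y∈[3,6] → 4·3 = 12.
|Patch 1 ∪ Patch 2| = 43 − 12 = 31.00.

31.00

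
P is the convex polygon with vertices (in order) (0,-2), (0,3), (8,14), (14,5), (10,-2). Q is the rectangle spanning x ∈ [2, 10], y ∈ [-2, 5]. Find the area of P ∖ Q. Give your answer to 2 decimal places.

|P| = 139, |P∩Q| = 56.
|P ∖ Q| = |P| − |P∩Q| = 139 − 56 = 83.00.

83.00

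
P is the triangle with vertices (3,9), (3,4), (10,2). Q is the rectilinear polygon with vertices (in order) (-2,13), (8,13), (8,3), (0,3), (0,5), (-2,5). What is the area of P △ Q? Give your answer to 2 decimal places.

|P| = 17.5, |Q| = 96, |P∩Q| = 15.75.
|P △ Q| = |P| + |Q| − 2·|P∩Q| = 17.5 + 96 − 31.5 = 82.00.

82.00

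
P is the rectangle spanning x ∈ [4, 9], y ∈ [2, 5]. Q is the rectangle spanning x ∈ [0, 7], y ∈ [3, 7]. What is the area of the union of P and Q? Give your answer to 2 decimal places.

By inclusion–exclusion:
Individual areas: |P| = 15, |Q| = 28.
|P∩Q|: x∈[4,7], y∈[3,5] → 3·2 = 6.
|P ∪ Q| = 43 − 6 = 37.00.

37.00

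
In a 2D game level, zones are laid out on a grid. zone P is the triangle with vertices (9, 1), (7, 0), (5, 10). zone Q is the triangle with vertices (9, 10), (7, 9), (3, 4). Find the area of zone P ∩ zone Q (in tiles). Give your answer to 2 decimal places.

0.36

The intersection is the polygon with vertices (5.56,7.2), (6,7.75), (6.231,7.231), (5.667,6.667).
By the shoelace formula its area is 0.36.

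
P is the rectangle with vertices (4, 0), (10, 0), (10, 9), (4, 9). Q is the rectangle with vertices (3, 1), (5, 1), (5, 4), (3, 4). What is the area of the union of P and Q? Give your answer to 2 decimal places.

By inclusion–exclusion:
Individual areas: |P| = 54, |Q| = 6.
|P∩Q|: x∈[4,5], y∈[1,4] → 1·3 = 3.
|P ∪ Q| = 60 − 3 = 57.00.

57.00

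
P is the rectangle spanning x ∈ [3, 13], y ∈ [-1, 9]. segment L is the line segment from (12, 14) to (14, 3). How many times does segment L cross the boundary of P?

2

The segment meets the boundary at (13,8.5), (12.909,9).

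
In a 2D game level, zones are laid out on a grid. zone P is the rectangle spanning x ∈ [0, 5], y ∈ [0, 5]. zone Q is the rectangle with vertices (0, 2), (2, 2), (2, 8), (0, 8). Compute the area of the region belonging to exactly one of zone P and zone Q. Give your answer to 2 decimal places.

25.00

|zone P∩zone Q|: x∈[0,2], y∈[2,5] → 2·3 = 6.
|zone P △ zone Q| = |zone P| + |zone Q| − 2·|zone P∩zone Q| = 25 + 12 − 12 = 25.00.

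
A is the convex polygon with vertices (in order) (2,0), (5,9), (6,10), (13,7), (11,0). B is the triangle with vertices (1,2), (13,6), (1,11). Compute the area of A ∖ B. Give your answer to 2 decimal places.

|A| = 75.5, |A∩B| = 29.9514.
|A ∖ B| = |A| − |A∩B| = 75.5 − 29.9514 = 45.55.

45.55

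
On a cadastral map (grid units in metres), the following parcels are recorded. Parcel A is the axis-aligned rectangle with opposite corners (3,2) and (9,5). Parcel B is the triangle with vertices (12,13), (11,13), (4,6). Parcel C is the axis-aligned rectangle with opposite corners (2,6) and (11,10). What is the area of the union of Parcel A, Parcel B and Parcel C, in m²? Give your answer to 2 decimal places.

56.36

By inclusion–exclusion:
Individual areas: |Parcel A| = 18, |Parcel B| = 3.5, |Parcel C| = 36.
|Parcel A∩Parcel B| = 0.
|Parcel A∩Parcel C| = 0 (no overlap).
|Parcel B∩Parcel C| = 1.1429.
|Parcel A∩Parcel B∩Parcel C| = 0.
|Parcel A ∪ Parcel B ∪ Parcel C| = 57.5 − 1.1429 + 0 = 56.36.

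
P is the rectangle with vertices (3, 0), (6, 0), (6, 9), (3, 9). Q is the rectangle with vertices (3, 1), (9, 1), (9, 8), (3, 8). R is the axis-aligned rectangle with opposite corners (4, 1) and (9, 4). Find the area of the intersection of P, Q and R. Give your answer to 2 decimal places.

The intersection is the polygon with vertices (4,1), (4,4), (6,4), (6,1).
By the shoelace formula its area is 6.00.

6.00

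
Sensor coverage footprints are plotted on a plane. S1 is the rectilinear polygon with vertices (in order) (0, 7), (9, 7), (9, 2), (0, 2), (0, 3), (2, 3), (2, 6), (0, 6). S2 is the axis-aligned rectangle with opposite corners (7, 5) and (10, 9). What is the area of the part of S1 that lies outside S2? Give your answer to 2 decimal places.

|S1| = 39, |S1∩S2| = 4.
|S1 ∖ S2| = |S1| − |S1∩S2| = 39 − 4 = 35.00.

35.00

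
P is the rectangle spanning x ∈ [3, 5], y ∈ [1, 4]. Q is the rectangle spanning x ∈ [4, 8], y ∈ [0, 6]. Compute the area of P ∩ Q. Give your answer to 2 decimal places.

|P∩Q|: x∈[4,5], y∈[1,4] → 1·3 = 3.

3.00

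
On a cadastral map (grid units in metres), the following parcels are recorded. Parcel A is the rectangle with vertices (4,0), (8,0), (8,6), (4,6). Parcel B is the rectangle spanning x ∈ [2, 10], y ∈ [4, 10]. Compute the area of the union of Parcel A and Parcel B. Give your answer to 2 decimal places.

64.00

By inclusion–exclusion:
Individual areas: |Parcel A| = 24, |Parcel B| = 48.
|Parcel A∩Parcel B|: x∈[4,8], y∈[4,6] → 4·2 = 8.
|Parcel A ∪ Parcel B| = 72 − 8 = 64.00.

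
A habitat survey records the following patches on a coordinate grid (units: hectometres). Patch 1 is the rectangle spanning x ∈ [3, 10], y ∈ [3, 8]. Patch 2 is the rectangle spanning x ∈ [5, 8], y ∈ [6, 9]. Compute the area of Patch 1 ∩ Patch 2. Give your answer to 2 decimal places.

6.00

|Patch 1∩Patch 2|: x∈[5,8], y∈[6,8] → 3·2 = 6.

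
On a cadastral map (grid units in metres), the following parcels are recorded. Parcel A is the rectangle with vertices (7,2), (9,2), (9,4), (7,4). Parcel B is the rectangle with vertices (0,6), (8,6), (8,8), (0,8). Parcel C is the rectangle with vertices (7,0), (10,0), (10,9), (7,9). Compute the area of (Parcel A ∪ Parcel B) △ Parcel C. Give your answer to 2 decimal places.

|Parcel A ∪ Parcel B| = 20.
|(Parcel A ∪ Parcel B) ∩ Parcel C| = 6.
|(Parcel A ∪ Parcel B) △ Parcel C| = 20 + 27 − 12 = 35.00.

35.00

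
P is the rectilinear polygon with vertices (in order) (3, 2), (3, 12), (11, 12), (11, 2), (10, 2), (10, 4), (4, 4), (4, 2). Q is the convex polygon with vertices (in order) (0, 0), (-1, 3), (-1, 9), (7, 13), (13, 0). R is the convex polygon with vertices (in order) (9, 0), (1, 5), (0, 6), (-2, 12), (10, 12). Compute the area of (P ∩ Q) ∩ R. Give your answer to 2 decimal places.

46.98

The region (P ∩ Q) ∩ R is the polygon with vertices (5,12), (7.462,12), (9.612,7.341), (9.333,4), (4,4), (4,3.125), (3,3.75), (3,11).
By the shoelace formula its area is 46.98.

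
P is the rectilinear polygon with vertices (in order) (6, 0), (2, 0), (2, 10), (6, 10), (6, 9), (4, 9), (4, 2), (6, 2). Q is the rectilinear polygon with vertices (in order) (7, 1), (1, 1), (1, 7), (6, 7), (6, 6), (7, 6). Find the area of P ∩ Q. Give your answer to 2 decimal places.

The intersection is the polygon with vertices (2,7), (4,7), (4,2), (6,2), (6,1), (2,1).
By the shoelace formula its area is 14.00.

14.00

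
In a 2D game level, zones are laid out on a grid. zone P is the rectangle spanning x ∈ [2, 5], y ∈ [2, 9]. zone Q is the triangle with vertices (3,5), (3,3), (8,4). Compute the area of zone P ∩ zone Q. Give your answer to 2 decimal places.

The intersection is the polygon with vertices (5,3.4), (3,3), (3,5), (5,4.6).
By the shoelace formula its area is 3.20.

3.20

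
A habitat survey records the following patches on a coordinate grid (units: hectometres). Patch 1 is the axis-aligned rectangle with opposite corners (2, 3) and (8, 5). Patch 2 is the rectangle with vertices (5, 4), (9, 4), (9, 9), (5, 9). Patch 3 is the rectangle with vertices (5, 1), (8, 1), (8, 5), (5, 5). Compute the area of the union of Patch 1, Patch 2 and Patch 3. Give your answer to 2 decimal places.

35.00

By inclusion–exclusion:
Individual areas: |Patch 1| = 12, |Patch 2| = 20, |Patch 3| = 12.
|Patch 1∩Patch 2|: x∈[5,8], y∈[4,5] → 3·1 = 3.
|Patch 1∩Patch 3|: x∈[5,8], y∈[3,5] → 3·2 = 6.
|Patch 2∩Patch 3|: x∈[5,8], y∈[4,5] → 3·1 = 3.
|Patch 1∩Patch 2∩Patch 3| = 3.
|Patch 1 ∪ Patch 2 ∪ Patch 3| = 44 − 12 + 3 = 35.00.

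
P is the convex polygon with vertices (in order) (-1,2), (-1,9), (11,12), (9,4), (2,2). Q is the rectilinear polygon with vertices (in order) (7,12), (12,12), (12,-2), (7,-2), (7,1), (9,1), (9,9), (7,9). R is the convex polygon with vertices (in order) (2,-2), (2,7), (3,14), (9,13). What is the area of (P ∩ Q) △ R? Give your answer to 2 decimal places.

|P ∩ Q| = 12.
|(P ∩ Q) ∩ R| = 1.361.
|(P ∩ Q) △ R| = 12 + 53 − 2.722 = 62.28.

62.28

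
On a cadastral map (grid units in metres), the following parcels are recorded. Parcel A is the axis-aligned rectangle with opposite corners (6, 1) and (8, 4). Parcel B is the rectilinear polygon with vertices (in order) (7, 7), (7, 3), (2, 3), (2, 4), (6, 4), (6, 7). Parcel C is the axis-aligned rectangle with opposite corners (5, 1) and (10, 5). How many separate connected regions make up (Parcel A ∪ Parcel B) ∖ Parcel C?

2

(Parcel A ∪ Parcel B) ∖ Parcel C splits into 2 disjoint pieces (area 3, area 2).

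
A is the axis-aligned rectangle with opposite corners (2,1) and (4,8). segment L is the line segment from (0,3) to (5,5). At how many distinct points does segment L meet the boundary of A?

2

The segment meets the boundary at (4,4.6), (2,3.8).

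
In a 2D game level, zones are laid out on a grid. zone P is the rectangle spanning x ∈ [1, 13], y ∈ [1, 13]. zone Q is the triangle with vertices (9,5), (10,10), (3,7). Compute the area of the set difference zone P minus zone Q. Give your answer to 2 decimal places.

|zone P| = 144, |zone P∩zone Q| = 16.
|zone P ∖ zone Q| = |zone P| − |zone P∩zone Q| = 144 − 16 = 128.00.

128.00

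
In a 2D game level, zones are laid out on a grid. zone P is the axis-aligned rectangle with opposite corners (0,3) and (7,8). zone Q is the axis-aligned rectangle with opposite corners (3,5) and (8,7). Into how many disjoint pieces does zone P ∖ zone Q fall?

zone P ∖ zone Q is a single connected region.

1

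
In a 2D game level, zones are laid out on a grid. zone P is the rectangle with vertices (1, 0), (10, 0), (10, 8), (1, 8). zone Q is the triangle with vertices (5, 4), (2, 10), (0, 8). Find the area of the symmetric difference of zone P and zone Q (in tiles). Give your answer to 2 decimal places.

69.80

|zone P| = 72, |zone Q| = 9, |zone P∩zone Q| = 5.6.
|zone P △ zone Q| = |zone P| + |zone Q| − 2·|zone P∩zone Q| = 72 + 9 − 11.2 = 69.80.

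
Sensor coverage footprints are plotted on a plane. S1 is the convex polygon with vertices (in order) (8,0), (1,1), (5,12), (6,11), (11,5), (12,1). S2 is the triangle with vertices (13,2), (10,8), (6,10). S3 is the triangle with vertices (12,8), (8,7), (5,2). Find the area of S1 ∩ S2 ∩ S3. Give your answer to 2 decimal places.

The intersection is the polygon with vertices (8.513,7.128), (9.103,7.276), (9.958,6.25), (9.571,5.918).
By the shoelace formula its area is 0.78.

0.78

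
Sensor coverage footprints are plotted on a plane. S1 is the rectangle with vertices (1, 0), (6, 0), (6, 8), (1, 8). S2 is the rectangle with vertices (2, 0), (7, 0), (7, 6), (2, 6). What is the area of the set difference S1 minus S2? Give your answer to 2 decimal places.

16.00

|S1∩S2|: x∈[2,6], y∈[0,6] → 4·6 = 24.
|S1| = 40.
|S1 ∖ S2| = |S1| − |S1∩S2| = 40 − 24 = 16.00.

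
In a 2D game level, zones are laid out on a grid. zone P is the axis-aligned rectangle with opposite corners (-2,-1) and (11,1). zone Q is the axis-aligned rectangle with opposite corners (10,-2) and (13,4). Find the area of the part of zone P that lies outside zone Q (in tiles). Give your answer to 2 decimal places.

|zone P∩zone Q|: x∈[10,11], y∈[-1,1] → 1·2 = 2.
|zone P| = 26.
|zone P ∖ zone Q| = |zone P| − |zone P∩zone Q| = 26 − 2 = 24.00.

24.00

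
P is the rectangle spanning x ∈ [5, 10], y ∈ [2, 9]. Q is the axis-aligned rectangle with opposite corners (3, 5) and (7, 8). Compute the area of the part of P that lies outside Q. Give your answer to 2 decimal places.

29.00

|P∩Q|: x∈[5,7], y∈[5,8] → 2·3 = 6.
|P| = 35.
|P ∖ Q| = |P| − |P∩Q| = 35 − 6 = 29.00.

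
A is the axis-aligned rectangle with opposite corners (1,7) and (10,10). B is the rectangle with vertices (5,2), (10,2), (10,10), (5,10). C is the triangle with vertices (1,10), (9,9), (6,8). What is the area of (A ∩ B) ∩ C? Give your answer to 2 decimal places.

3.30

The region (A ∩ B) ∩ C is the polygon with vertices (5,9.5), (9,9), (6,8), (5,8.4).
By the shoelace formula its area is 3.30.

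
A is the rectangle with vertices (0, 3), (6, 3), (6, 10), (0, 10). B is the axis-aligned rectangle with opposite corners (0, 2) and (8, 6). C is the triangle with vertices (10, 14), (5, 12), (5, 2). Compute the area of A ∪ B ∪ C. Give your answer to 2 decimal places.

By inclusion–exclusion:
Individual areas: |A| = 42, |B| = 32, |C| = 25.
|A∩B|: x∈[0,6], y∈[3,6] → 6·3 = 18.
|A∩C| = 6.5917.
|B∩C| = 3.3333.
|A∩B∩C| = 2.5917.
|A ∪ B ∪ C| = 99 − 27.925 + 2.5917 = 73.67.

73.67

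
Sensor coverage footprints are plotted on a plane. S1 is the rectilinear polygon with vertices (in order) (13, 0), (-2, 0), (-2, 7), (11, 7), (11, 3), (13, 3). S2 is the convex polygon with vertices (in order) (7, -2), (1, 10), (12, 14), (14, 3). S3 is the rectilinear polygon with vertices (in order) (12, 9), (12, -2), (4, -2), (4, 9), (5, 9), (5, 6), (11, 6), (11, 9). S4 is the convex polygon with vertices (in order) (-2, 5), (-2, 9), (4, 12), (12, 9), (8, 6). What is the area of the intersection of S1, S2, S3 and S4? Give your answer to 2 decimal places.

The intersection is the polygon with vertices (4,7), (5,7), (5,6), (8,6), (4,5.6).
By the shoelace formula its area is 1.80.

1.80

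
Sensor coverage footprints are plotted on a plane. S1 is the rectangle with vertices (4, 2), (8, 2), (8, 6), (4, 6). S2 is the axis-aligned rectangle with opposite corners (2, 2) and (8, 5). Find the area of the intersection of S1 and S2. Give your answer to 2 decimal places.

|S1∩S2|: x∈[4,8], y∈[2,5] → 4·3 = 12.

12.00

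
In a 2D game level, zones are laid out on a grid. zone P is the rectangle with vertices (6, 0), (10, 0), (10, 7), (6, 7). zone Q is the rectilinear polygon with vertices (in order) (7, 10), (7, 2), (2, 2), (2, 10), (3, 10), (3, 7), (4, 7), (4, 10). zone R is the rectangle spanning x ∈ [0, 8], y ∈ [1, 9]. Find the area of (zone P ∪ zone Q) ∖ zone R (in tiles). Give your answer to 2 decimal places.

|zone P ∪ zone Q| = 60.
|(zone P ∪ zone Q) ∩ zone R| = 40.
|(zone P ∪ zone Q) ∖ zone R| = 60 − 40 = 20.00.

20.00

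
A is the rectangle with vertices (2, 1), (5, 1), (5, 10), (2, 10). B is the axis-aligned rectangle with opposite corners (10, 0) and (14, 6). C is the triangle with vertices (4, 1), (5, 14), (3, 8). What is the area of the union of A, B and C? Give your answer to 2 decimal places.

By inclusion–exclusion:
Individual areas: |A| = 27, |B| = 24, |C| = 10.
|A∩B| = 0 (no overlap).
|A∩C| = 7.9487.
|B∩C| = 0.
|A∩B∩C| = 0.
|A ∪ B ∪ C| = 61 − 7.9487 + 0 = 53.05.

53.05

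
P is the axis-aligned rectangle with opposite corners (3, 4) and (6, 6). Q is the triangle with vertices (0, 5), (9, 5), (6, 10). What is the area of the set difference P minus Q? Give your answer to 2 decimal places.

3.00

|P| = 6, |P∩Q| = 3.
|P ∖ Q| = |P| − |P∩Q| = 6 − 3 = 3.00.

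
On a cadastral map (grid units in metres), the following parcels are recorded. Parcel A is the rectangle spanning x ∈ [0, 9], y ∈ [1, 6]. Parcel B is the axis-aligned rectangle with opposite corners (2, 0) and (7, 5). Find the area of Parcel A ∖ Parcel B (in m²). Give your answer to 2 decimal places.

|Parcel A∩Parcel B|: x∈[2,7], y∈[1,5] → 5·4 = 20.
|Parcel A| = 45.
|Parcel A ∖ Parcel B| = |Parcel A| − |Parcel A∩Parcel B| = 45 − 20 = 25.00.

25.00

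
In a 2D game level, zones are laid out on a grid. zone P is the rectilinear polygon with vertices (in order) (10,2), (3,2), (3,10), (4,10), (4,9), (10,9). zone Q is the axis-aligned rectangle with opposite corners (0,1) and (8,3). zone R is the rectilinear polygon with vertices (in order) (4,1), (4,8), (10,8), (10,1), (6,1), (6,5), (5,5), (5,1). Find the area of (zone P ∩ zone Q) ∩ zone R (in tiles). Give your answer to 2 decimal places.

|zone P ∩ zone Q| = 5.
|(zone P ∩ zone Q) ∩ zone R| = 3.00.

3.00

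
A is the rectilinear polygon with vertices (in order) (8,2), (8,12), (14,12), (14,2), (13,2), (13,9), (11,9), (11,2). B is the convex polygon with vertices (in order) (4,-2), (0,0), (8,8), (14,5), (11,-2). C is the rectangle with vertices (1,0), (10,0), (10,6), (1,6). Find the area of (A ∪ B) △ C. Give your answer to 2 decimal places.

|A ∪ B| = 113.3333.
|(A ∪ B) ∩ C| = 41.5.
|(A ∪ B) △ C| = 113.3333 + 54 − 83 = 84.33.

84.33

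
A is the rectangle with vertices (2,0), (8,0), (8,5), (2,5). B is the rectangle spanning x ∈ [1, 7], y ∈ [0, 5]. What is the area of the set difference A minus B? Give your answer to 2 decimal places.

5.00

|A∩B|: x∈[2,7], y∈[0,5] → 5·5 = 25.
|A| = 30.
|A ∖ B| = |A| − |A∩B| = 30 − 25 = 5.00.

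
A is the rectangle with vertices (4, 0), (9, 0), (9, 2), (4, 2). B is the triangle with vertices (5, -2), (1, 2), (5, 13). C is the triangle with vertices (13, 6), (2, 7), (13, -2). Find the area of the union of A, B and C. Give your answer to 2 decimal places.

By inclusion–exclusion:
Individual areas: |A| = 10, |B| = 30, |C| = 44.
|A∩B| = 2.
|A∩C| = 0.3232.
|B∩C| = 3.0911.
|A∩B∩C| = 0.
|A ∪ B ∪ C| = 84 − 5.4144 + 0 = 78.59.

78.59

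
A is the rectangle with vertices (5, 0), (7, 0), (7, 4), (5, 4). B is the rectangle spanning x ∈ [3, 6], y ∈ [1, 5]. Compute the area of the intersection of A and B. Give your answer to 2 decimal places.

3.00

|A∩B|: x∈[5,6], y∈[1,4] → 1·3 = 3.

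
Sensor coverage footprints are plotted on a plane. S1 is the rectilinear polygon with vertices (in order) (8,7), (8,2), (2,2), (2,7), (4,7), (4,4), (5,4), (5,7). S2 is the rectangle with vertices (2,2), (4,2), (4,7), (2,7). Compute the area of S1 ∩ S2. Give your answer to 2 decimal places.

The intersection is the polygon with vertices (2,2), (2,7), (4,7), (4,4), (4,2).
By the shoelace formula its area is 10.00.

10.00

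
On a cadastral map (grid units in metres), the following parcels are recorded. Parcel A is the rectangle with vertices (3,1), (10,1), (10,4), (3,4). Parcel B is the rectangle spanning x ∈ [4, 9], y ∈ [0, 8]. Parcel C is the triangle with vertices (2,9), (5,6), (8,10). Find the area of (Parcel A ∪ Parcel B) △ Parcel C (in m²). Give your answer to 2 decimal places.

|Parcel A ∪ Parcel B| = 46.
|(Parcel A ∪ Parcel B) ∩ Parcel C| = 3.
|(Parcel A ∪ Parcel B) △ Parcel C| = 46 + 10.5 − 6 = 50.50.

50.50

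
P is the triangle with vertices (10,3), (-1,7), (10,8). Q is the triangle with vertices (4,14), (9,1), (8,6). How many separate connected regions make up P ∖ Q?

2

P ∖ Q splits into 2 disjoint pieces (area 9.3244, area 15.1066).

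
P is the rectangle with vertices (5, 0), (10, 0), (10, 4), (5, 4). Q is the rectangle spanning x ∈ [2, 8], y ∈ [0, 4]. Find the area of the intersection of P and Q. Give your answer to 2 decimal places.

|P∩Q|: x∈[5,8], y∈[0,4] → 3·4 = 12.

12.00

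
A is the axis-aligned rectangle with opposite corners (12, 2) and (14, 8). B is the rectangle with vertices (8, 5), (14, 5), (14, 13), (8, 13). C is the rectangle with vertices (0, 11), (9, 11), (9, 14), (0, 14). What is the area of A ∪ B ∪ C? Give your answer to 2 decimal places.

79.00

By inclusion–exclusion:
Individual areas: |A| = 12, |B| = 48, |C| = 27.
|A∩B|: x∈[12,14], y∈[5,8] → 2·3 = 6.
|A∩C| = 0 (no overlap).
|B∩C|: x∈[8,9], y∈[11,13] → 1·2 = 2.
|A∩B∩C| = 0.
|A ∪ B ∪ C| = 87 − 8 + 0 = 79.00.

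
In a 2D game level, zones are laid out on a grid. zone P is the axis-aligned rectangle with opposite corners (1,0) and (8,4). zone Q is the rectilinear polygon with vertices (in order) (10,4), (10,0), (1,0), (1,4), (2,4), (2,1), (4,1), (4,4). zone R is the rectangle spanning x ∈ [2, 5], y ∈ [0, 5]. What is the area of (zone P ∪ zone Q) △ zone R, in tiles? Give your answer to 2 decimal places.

27.00

|zone P ∪ zone Q| = 36.
|(zone P ∪ zone Q) ∩ zone R| = 12.
|(zone P ∪ zone Q) △ zone R| = 36 + 15 − 24 = 27.00.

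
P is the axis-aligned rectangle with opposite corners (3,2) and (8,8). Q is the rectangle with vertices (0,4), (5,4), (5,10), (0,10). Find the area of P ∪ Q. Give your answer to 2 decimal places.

By inclusion–exclusion:
Individual areas: |P| = 30, |Q| = 30.
|P∩Q|: x∈[3,5], y∈[4,8] → 2·4 = 8.
|P ∪ Q| = 60 − 8 = 52.00.

52.00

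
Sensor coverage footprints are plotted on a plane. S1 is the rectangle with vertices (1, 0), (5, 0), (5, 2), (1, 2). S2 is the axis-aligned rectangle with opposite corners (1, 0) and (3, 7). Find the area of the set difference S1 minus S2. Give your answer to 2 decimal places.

4.00

|S1∩S2|: x∈[1,3], y∈[0,2] → 2·2 = 4.
|S1| = 8.
|S1 ∖ S2| = |S1| − |S1∩S2| = 8 − 4 = 4.00.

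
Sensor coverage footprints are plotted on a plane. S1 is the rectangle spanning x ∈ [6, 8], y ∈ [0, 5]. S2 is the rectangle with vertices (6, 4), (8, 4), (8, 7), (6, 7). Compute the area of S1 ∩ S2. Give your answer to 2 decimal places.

|S1∩S2|: x∈[6,8], y∈[4,5] → 2·1 = 2.

2.00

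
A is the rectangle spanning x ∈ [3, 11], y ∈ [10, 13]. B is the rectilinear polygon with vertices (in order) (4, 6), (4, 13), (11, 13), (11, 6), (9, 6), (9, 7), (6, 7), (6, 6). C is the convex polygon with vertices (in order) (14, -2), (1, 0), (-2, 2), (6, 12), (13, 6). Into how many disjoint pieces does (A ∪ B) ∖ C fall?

(A ∪ B) ∖ C is a single connected region.

1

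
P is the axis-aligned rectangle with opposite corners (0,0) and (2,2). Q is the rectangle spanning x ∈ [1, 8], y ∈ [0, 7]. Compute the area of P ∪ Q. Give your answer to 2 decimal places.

51.00

By inclusion–exclusion:
Individual areas: |P| = 4, |Q| = 49.
|P∩Q|: x∈[1,2], y∈[0,2] → 1·2 = 2.
|P ∪ Q| = 53 − 2 = 51.00.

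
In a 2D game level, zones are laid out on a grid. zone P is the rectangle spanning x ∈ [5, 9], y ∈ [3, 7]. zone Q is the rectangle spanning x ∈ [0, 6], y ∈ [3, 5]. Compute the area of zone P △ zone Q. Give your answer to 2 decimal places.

24.00

|zone P∩zone Q|: x∈[5,6], y∈[3,5] → 1·2 = 2.
|zone P △ zone Q| = |zone P| + |zone Q| − 2·|zone P∩zone Q| = 16 + 12 − 4 = 24.00.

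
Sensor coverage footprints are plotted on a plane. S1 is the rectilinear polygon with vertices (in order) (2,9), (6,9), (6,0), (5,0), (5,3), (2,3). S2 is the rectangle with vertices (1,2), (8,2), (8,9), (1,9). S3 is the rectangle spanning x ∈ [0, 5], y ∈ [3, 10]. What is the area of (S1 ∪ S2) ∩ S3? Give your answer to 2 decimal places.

24.00

The region (S1 ∪ S2) ∩ S3 is the polygon with vertices (1,9), (2,9), (5,9), (5,3), (1,3).
By the shoelace formula its area is 24.00.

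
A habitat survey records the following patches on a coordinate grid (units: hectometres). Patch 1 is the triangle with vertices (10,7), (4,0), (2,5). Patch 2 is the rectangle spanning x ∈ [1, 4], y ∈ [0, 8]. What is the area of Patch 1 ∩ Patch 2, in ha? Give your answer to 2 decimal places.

The intersection is the polygon with vertices (2,5), (4,5.5), (4,0).
By the shoelace formula its area is 5.50.

5.50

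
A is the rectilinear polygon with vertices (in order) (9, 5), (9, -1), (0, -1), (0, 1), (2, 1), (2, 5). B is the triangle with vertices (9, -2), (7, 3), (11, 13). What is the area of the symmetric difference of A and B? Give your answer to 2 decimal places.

|A| = 46, |B| = 20, |A∩B| = 8.
|A △ B| = |A| + |B| − 2·|A∩B| = 46 + 20 − 16 = 50.00.

50.00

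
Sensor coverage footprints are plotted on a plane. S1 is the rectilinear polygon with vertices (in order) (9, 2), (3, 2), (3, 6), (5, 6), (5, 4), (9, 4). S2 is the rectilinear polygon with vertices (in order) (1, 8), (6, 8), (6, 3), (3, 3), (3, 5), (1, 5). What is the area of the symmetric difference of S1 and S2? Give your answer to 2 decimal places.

|S1| = 16, |S2| = 21, |S1∩S2| = 7.
|S1 △ S2| = |S1| + |S2| − 2·|S1∩S2| = 16 + 21 − 14 = 23.00.

23.00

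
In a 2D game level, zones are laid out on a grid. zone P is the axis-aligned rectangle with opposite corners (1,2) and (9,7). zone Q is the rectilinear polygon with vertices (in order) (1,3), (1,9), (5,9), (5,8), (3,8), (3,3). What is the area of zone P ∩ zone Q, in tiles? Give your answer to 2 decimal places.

8.00

The intersection is the polygon with vertices (3,7), (3,3), (1,3), (1,7).
By the shoelace formula its area is 8.00.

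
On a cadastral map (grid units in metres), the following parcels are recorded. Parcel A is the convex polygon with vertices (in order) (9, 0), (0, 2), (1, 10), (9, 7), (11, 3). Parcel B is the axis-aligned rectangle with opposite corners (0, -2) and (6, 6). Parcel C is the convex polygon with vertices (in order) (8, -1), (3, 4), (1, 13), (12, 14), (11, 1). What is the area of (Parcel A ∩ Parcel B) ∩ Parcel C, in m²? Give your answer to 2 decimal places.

10.94

The region (Parcel A ∩ Parcel B) ∩ Parcel C is the polygon with vertices (6,6), (6,1), (3,4), (2.556,6).
By the shoelace formula its area is 10.94.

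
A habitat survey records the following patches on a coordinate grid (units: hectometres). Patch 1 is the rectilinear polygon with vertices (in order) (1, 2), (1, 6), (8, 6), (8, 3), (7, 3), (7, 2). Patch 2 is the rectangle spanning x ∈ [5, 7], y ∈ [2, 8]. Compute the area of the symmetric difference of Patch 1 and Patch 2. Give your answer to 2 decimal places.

|Patch 1| = 27, |Patch 2| = 12, |Patch 1∩Patch 2| = 8.
|Patch 1 △ Patch 2| = |Patch 1| + |Patch 2| − 2·|Patch 1∩Patch 2| = 27 + 12 − 16 = 23.00.

23.00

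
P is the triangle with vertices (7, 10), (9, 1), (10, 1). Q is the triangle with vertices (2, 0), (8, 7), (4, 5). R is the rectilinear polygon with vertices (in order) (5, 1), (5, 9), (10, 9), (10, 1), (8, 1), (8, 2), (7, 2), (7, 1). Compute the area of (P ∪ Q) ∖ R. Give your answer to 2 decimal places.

|P ∪ Q| = 12.4735.
|(P ∪ Q) ∩ R| = 7.418.
|(P ∪ Q) ∖ R| = 12.4735 − 7.418 = 5.06.

5.06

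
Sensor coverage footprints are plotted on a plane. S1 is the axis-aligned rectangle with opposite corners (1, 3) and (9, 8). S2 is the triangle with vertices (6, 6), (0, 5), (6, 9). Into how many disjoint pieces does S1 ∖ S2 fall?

S1 ∖ S2 splits into 2 disjoint pieces (area 27.9167, area 4.0833).

2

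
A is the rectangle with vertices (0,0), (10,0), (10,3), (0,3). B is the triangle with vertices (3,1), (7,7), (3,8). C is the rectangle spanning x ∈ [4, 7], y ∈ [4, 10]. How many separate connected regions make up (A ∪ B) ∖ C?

1

(A ∪ B) ∖ C is a single connected region.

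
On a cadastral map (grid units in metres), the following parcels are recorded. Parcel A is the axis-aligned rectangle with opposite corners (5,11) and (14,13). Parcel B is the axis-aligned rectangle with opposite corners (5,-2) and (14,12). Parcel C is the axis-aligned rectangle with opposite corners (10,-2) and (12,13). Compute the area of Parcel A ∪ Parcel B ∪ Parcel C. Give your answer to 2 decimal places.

135.00

By inclusion–exclusion:
Individual areas: |Parcel A| = 18, |Parcel B| = 126, |Parcel C| = 30.
|Parcel A∩Parcel B|: x∈[5,14], y∈[11,12] → 9·1 = 9.
|Parcel A∩Parcel C|: x∈[10,12], y∈[11,13] → 2·2 = 4.
|Parcel B∩Parcel C|: x∈[10,12], y∈[-2,12] → 2·14 = 28.
|Parcel A∩Parcel B∩Parcel C| = 2.
|Parcel A ∪ Parcel B ∪ Parcel C| = 174 − 41 + 2 = 135.00.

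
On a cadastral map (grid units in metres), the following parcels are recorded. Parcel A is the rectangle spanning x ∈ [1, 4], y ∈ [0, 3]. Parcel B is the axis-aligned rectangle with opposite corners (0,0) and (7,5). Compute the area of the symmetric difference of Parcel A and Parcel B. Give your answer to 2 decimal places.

|Parcel A∩Parcel B|: x∈[1,4], y∈[0,3] → 3·3 = 9.
|Parcel A △ Parcel B| = |Parcel A| + |Parcel B| − 2·|Parcel A∩Parcel B| = 9 + 35 − 18 = 26.00.

26.00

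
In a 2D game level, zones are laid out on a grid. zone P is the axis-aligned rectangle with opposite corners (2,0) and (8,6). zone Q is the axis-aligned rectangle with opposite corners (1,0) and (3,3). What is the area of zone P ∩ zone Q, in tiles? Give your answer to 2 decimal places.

|zone P∩zone Q|: x∈[2,3], y∈[0,3] → 1·3 = 3.

3.00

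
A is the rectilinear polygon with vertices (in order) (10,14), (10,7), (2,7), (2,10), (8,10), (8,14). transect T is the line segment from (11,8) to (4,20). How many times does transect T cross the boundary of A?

The segment meets the boundary at (8,13.143), (10,9.714).

2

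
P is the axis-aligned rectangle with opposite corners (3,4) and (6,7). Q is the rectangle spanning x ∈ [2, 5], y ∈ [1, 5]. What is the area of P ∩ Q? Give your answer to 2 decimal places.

2.00

|P∩Q|: x∈[3,5], y∈[4,5] → 2·1 = 2.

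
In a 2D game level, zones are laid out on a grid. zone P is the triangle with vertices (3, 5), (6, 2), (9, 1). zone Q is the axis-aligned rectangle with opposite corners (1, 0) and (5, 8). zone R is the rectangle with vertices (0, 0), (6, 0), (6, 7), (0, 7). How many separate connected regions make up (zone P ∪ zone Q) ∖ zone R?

2

(zone P ∪ zone Q) ∖ zone R splits into 2 disjoint pieces (area 1.5, area 4).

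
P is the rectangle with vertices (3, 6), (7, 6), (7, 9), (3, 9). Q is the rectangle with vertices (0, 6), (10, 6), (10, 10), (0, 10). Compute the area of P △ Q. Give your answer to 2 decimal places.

|P∩Q|: x∈[3,7], y∈[6,9] → 4·3 = 12.
|P △ Q| = |P| + |Q| − 2·|P∩Q| = 12 + 40 − 24 = 28.00.

28.00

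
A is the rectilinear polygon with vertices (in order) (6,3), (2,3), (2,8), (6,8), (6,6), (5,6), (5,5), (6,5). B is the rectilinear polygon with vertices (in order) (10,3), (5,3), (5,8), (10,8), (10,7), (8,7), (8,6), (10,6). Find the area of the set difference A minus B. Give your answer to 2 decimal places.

|A| = 19, |A∩B| = 4.
|A ∖ B| = |A| − |A∩B| = 19 − 4 = 15.00.

15.00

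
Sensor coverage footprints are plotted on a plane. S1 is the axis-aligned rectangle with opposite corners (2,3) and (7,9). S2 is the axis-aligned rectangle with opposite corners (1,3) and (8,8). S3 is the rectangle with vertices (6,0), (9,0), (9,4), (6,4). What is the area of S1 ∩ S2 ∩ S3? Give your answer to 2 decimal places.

1.00

The intersection is the polygon with vertices (6,3), (6,4), (7,4), (7,3).
By the shoelace formula its area is 1.00.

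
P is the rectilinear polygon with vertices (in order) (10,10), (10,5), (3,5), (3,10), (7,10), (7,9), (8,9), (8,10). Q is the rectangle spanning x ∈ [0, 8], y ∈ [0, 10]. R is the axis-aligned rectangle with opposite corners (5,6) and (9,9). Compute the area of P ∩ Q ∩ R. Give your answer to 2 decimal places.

The intersection is the polygon with vertices (8,9), (8,6), (5,6), (5,9), (7,9).
By the shoelace formula its area is 9.00.

9.00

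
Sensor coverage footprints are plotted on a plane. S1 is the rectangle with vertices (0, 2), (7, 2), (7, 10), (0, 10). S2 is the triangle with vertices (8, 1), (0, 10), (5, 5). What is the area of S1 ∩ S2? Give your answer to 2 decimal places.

The intersection is the polygon with vertices (7,2.125), (0,10), (5,5), (7,2.333).
By the shoelace formula its area is 2.40.

2.40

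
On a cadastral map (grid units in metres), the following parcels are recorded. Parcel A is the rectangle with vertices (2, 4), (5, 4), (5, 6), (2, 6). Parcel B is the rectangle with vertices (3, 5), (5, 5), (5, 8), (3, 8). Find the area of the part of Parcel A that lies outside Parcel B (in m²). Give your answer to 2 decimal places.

|Parcel A∩Parcel B|: x∈[3,5], y∈[5,6] → 2·1 = 2.
|Parcel A| = 6.
|Parcel A ∖ Parcel B| = |Parcel A| − |Parcel A∩Parcel B| = 6 − 2 = 4.00.

4.00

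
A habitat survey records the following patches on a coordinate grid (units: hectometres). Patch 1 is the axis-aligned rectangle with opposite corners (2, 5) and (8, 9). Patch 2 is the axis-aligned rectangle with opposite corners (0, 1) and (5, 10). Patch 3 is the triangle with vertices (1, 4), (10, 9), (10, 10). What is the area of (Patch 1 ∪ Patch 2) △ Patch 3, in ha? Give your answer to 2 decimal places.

56.06

|Patch 1 ∪ Patch 2| = 57.
|(Patch 1 ∪ Patch 2) ∩ Patch 3| = 2.7222.
|(Patch 1 ∪ Patch 2) △ Patch 3| = 57 + 4.5 − 5.4444 = 56.06.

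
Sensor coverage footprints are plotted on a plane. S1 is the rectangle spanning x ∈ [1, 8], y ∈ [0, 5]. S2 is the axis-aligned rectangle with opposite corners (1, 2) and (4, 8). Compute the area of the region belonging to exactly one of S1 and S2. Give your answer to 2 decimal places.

|S1∩S2|: x∈[1,4], y∈[2,5] → 3·3 = 9.
|S1 △ S2| = |S1| + |S2| − 2·|S1∩S2| = 35 + 18 − 18 = 35.00.

35.00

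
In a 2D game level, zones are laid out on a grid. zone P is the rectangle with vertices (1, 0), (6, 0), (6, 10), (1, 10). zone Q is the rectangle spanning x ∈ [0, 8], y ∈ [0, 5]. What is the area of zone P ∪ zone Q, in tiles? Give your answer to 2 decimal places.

65.00

By inclusion–exclusion:
Individual areas: |zone P| = 50, |zone Q| = 40.
|zone P∩zone Q|: x∈[1,6], y∈[0,5] → 5·5 = 25.
|zone P ∪ zone Q| = 90 − 25 = 65.00.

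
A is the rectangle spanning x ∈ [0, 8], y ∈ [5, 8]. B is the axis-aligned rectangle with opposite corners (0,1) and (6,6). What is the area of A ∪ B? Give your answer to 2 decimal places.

48.00

By inclusion–exclusion:
Individual areas: |A| = 24, |B| = 30.
|A∩B|: x∈[0,6], y∈[5,6] → 6·1 = 6.
|A ∪ B| = 54 − 6 = 48.00.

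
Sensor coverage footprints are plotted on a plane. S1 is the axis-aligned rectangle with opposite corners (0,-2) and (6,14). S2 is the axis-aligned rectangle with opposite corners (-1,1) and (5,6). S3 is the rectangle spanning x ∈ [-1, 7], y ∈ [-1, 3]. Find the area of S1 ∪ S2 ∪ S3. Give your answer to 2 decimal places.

By inclusion–exclusion:
Individual areas: |S1| = 96, |S2| = 30, |S3| = 32.
|S1∩S2|: x∈[0,5], y∈[1,6] → 5·5 = 25.
|S1∩S3|: x∈[0,6], y∈[-1,3] → 6·4 = 24.
|S2∩S3|: x∈[-1,5], y∈[1,3] → 6·2 = 12.
|S1∩S2∩S3| = 10.
|S1 ∪ S2 ∪ S3| = 158 − 61 + 10 = 107.00.

107.00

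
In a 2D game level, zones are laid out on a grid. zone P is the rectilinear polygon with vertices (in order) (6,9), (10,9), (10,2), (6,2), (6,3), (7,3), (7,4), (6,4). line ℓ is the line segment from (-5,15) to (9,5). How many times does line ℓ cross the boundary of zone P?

The segment meets the boundary at (6,7.143).

1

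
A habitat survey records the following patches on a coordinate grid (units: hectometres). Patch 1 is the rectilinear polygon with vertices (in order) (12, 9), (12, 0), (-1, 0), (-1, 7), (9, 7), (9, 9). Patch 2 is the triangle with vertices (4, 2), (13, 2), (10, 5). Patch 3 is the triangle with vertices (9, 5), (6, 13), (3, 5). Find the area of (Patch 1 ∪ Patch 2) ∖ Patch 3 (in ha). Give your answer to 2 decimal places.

|Patch 1 ∪ Patch 2| = 97.5.
|(Patch 1 ∪ Patch 2) ∩ Patch 3| = 10.5.
|(Patch 1 ∪ Patch 2) ∖ Patch 3| = 97.5 − 10.5 = 87.00.

87.00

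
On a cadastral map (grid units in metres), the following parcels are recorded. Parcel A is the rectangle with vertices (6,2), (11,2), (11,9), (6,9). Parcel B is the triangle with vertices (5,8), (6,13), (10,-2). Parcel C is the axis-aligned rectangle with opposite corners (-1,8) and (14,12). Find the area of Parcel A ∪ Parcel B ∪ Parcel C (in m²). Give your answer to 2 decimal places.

93.10

By inclusion–exclusion:
Individual areas: |Parcel A| = 35, |Parcel B| = 17.5, |Parcel C| = 60.
|Parcel A∩Parcel B| = 10.
|Parcel A∩Parcel C|: x∈[6,11], y∈[8,9] → 5·1 = 5.
|Parcel B∩Parcel C| = 5.6.
|Parcel A∩Parcel B∩Parcel C| = 1.2.
|Parcel A ∪ Parcel B ∪ Parcel C| = 112.5 − 20.6 + 1.2 = 93.10.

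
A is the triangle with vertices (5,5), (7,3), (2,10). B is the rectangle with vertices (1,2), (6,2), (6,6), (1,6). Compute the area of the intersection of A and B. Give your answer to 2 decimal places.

0.89

The intersection is the polygon with vertices (5,5), (4.4,6), (4.857,6), (6,4.4), (6,4).
By the shoelace formula its area is 0.89.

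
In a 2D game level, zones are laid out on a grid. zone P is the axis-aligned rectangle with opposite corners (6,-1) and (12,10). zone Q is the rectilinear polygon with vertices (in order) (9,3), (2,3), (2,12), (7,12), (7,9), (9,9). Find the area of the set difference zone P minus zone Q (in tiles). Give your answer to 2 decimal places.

|zone P| = 66, |zone P∩zone Q| = 19.
|zone P ∖ zone Q| = |zone P| − |zone P∩zone Q| = 66 − 19 = 47.00.

47.00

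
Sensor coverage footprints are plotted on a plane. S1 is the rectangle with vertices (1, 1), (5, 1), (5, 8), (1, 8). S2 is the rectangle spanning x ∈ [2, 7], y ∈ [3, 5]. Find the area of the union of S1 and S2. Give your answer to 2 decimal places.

32.00

By inclusion–exclusion:
Individual areas: |S1| = 28, |S2| = 10.
|S1∩S2|: x∈[2,5], y∈[3,5] → 3·2 = 6.
|S1 ∪ S2| = 38 − 6 = 32.00.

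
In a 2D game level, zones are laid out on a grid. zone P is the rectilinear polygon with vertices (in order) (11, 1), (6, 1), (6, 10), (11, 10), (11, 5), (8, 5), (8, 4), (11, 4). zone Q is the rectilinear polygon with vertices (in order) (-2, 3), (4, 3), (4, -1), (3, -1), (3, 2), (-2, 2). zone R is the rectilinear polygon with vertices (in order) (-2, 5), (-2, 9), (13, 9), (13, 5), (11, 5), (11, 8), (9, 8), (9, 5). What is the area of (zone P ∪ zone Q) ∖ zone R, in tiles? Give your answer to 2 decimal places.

37.00

|zone P ∪ zone Q| = 51.
|(zone P ∪ zone Q) ∩ zone R| = 14.
|(zone P ∪ zone Q) ∖ zone R| = 51 − 14 = 37.00.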